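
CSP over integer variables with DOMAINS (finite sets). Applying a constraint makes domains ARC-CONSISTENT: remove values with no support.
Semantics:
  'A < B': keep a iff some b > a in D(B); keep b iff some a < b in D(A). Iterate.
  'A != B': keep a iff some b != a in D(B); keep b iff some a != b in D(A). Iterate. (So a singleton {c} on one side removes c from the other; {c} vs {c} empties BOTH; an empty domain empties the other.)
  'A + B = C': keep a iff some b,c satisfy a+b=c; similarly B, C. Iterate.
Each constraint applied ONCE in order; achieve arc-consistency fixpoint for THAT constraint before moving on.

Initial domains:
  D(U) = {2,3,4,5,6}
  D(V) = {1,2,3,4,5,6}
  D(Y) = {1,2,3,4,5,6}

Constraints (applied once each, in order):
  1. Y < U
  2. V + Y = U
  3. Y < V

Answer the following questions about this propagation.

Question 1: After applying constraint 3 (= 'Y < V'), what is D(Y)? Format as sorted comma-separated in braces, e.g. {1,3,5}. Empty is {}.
Answer: {1,2,3,4}

Derivation:
Constraint 1 (Y < U) on D(Y)={1,2,3,4,5,6} D(U)={2,3,4,5,6}: Y {1,2,3,4,5,6}->{1,2,3,4,5}
Constraint 2 (V + Y = U) on D(V)={1,2,3,4,5,6} D(Y)={1,2,3,4,5} D(U)={2,3,4,5,6}: V {1,2,3,4,5,6}->{1,2,3,4,5}
Constraint 3 (Y < V) on D(Y)={1,2,3,4,5} D(V)={1,2,3,4,5}: Y {1,2,3,4,5}->{1,2,3,4}; V {1,2,3,4,5}->{2,3,4,5}
So after constraint 3: D(Y) = {1,2,3,4}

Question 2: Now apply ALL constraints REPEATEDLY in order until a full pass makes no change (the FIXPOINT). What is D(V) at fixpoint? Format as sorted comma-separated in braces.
pass 0 (initial): D(V)={1,2,3,4,5,6}
pass 1: V {1,2,3,4,5,6}->{2,3,4,5}; Y {1,2,3,4,5,6}->{1,2,3,4}
pass 2: U {2,3,4,5,6}->{3,4,5,6}
pass 3: no change
Fixpoint after 3 passes: D(V) = {2,3,4,5}

Answer: {2,3,4,5}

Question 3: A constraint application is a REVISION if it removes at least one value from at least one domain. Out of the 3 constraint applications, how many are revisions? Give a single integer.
Constraint 1 (Y < U) on D(Y)={1,2,3,4,5,6} D(U)={2,3,4,5,6}: Y {1,2,3,4,5,6}->{1,2,3,4,5} => REVISION
Constraint 2 (V + Y = U) on D(V)={1,2,3,4,5,6} D(Y)={1,2,3,4,5} D(U)={2,3,4,5,6}: V {1,2,3,4,5,6}->{1,2,3,4,5} => REVISION
Constraint 3 (Y < V) on D(Y)={1,2,3,4,5} D(V)={1,2,3,4,5}: Y {1,2,3,4,5}->{1,2,3,4}; V {1,2,3,4,5}->{2,3,4,5} => REVISION
Total revisions = 3

Answer: 3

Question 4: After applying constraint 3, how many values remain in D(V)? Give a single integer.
Answer: 4

Derivation:
Constraint 1 (Y < U) on D(Y)={1,2,3,4,5,6} D(U)={2,3,4,5,6}: Y {1,2,3,4,5,6}->{1,2,3,4,5}
Constraint 2 (V + Y = U) on D(V)={1,2,3,4,5,6} D(Y)={1,2,3,4,5} D(U)={2,3,4,5,6}: V {1,2,3,4,5,6}->{1,2,3,4,5}
Constraint 3 (Y < V) on D(Y)={1,2,3,4,5} D(V)={1,2,3,4,5}: Y {1,2,3,4,5}->{1,2,3,4}; V {1,2,3,4,5}->{2,3,4,5}
So after constraint 3: D(V)={2,3,4,5}, size = 4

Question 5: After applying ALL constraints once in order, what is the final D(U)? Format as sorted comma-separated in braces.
Answer: {2,3,4,5,6}

Derivation:
Constraint 1 (Y < U) on D(Y)={1,2,3,4,5,6} D(U)={2,3,4,5,6}: Y {1,2,3,4,5,6}->{1,2,3,4,5}
Constraint 2 (V + Y = U) on D(V)={1,2,3,4,5,6} D(Y)={1,2,3,4,5} D(U)={2,3,4,5,6}: V {1,2,3,4,5,6}->{1,2,3,4,5}
Constraint 3 (Y < V) on D(Y)={1,2,3,4,5} D(V)={1,2,3,4,5}: Y {1,2,3,4,5}->{1,2,3,4}; V {1,2,3,4,5}->{2,3,4,5}
So after all 3 constraints: D(U) = {2,3,4,5,6}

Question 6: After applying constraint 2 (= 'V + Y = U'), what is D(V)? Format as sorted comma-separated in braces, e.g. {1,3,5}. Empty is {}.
Constraint 1 (Y < U) on D(Y)={1,2,3,4,5,6} D(U)={2,3,4,5,6}: Y {1,2,3,4,5,6}->{1,2,3,4,5}
Constraint 2 (V + Y = U) on D(V)={1,2,3,4,5,6} D(Y)={1,2,3,4,5} D(U)={2,3,4,5,6}: V {1,2,3,4,5,6}->{1,2,3,4,5}
So after constraint 2: D(V) = {1,2,3,4,5}

Answer: {1,2,3,4,5}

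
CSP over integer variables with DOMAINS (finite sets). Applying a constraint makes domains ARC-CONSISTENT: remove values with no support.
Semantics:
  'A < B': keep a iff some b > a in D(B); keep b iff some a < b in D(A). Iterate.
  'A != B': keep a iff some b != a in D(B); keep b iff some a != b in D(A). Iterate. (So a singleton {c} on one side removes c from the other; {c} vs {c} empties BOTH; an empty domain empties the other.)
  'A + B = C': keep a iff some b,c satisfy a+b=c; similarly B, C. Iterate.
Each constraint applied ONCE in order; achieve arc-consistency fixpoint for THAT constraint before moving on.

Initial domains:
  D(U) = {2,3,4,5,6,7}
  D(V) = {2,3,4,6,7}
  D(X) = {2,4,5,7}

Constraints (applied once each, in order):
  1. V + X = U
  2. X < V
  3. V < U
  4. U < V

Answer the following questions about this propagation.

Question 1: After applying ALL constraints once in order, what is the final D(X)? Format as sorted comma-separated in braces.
Answer: {2}

Derivation:
Constraint 1 (V + X = U) on D(V)={2,3,4,6,7} D(X)={2,4,5,7} D(U)={2,3,4,5,6,7}: V {2,3,4,6,7}->{2,3,4}; X {2,4,5,7}->{2,4,5}; U {2,3,4,5,6,7}->{4,5,6,7}
Constraint 2 (X < V) on D(X)={2,4,5} D(V)={2,3,4}: X {2,4,5}->{2}; V {2,3,4}->{3,4}
Constraint 3 (V < U) on D(V)={3,4} D(U)={4,5,6,7}: no change
Constraint 4 (U < V) on D(U)={4,5,6,7} D(V)={3,4}: U {4,5,6,7}->{}; V {3,4}->{}
So after all 4 constraints: D(X) = {2}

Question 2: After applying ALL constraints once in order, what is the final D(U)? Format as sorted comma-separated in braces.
Constraint 1 (V + X = U) on D(V)={2,3,4,6,7} D(X)={2,4,5,7} D(U)={2,3,4,5,6,7}: V {2,3,4,6,7}->{2,3,4}; X {2,4,5,7}->{2,4,5}; U {2,3,4,5,6,7}->{4,5,6,7}
Constraint 2 (X < V) on D(X)={2,4,5} D(V)={2,3,4}: X {2,4,5}->{2}; V {2,3,4}->{3,4}
Constraint 3 (V < U) on D(V)={3,4} D(U)={4,5,6,7}: no change
Constraint 4 (U < V) on D(U)={4,5,6,7} D(V)={3,4}: U {4,5,6,7}->{}; V {3,4}->{}
So after all 4 constraints: D(U) = {}

Answer: {}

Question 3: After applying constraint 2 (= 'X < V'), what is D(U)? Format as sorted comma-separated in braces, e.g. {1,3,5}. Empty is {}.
Constraint 1 (V + X = U) on D(V)={2,3,4,6,7} D(X)={2,4,5,7} D(U)={2,3,4,5,6,7}: V {2,3,4,6,7}->{2,3,4}; X {2,4,5,7}->{2,4,5}; U {2,3,4,5,6,7}->{4,5,6,7}
Constraint 2 (X < V) on D(X)={2,4,5} D(V)={2,3,4}: X {2,4,5}->{2}; V {2,3,4}->{3,4}
So after constraint 2: D(U) = {4,5,6,7}

Answer: {4,5,6,7}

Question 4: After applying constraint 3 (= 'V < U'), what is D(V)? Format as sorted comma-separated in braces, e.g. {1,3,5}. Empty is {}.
Constraint 1 (V + X = U) on D(V)={2,3,4,6,7} D(X)={2,4,5,7} D(U)={2,3,4,5,6,7}: V {2,3,4,6,7}->{2,3,4}; X {2,4,5,7}->{2,4,5}; U {2,3,4,5,6,7}->{4,5,6,7}
Constraint 2 (X < V) on D(X)={2,4,5} D(V)={2,3,4}: X {2,4,5}->{2}; V {2,3,4}->{3,4}
Constraint 3 (V < U) on D(V)={3,4} D(U)={4,5,6,7}: no change
So after constraint 3: D(V) = {3,4}

Answer: {3,4}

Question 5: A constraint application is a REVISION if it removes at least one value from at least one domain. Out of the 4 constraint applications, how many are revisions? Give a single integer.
Answer: 3

Derivation:
Constraint 1 (V + X = U) on D(V)={2,3,4,6,7} D(X)={2,4,5,7} D(U)={2,3,4,5,6,7}: V {2,3,4,6,7}->{2,3,4}; X {2,4,5,7}->{2,4,5}; U {2,3,4,5,6,7}->{4,5,6,7} => REVISION
Constraint 2 (X < V) on D(X)={2,4,5} D(V)={2,3,4}: X {2,4,5}->{2}; V {2,3,4}->{3,4} => REVISION
Constraint 3 (V < U) on D(V)={3,4} D(U)={4,5,6,7}: no change => not a revision
Constraint 4 (U < V) on D(U)={4,5,6,7} D(V)={3,4}: U {4,5,6,7}->{}; V {3,4}->{} => REVISION
Total revisions = 3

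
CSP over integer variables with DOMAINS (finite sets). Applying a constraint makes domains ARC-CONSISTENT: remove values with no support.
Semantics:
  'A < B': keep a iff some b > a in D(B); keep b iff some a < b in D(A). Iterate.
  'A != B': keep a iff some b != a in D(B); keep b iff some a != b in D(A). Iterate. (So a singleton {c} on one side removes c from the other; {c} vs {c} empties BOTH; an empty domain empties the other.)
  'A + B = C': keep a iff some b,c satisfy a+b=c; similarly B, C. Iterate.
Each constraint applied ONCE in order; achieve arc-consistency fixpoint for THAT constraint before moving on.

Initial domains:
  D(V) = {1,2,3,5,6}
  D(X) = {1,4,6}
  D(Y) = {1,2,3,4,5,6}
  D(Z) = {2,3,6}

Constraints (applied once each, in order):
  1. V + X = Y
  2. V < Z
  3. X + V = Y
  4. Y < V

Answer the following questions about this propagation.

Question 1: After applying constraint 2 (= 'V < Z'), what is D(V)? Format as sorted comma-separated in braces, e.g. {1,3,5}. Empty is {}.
Answer: {1,2,3,5}

Derivation:
Constraint 1 (V + X = Y) on D(V)={1,2,3,5,6} D(X)={1,4,6} D(Y)={1,2,3,4,5,6}: V {1,2,3,5,6}->{1,2,3,5}; X {1,4,6}->{1,4}; Y {1,2,3,4,5,6}->{2,3,4,5,6}
Constraint 2 (V < Z) on D(V)={1,2,3,5} D(Z)={2,3,6}: no change
So after constraint 2: D(V) = {1,2,3,5}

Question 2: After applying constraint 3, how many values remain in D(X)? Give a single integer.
Answer: 2

Derivation:
Constraint 1 (V + X = Y) on D(V)={1,2,3,5,6} D(X)={1,4,6} D(Y)={1,2,3,4,5,6}: V {1,2,3,5,6}->{1,2,3,5}; X {1,4,6}->{1,4}; Y {1,2,3,4,5,6}->{2,3,4,5,6}
Constraint 2 (V < Z) on D(V)={1,2,3,5} D(Z)={2,3,6}: no change
Constraint 3 (X + V = Y) on D(X)={1,4} D(V)={1,2,3,5} D(Y)={2,3,4,5,6}: no change
So after constraint 3: D(X)={1,4}, size = 2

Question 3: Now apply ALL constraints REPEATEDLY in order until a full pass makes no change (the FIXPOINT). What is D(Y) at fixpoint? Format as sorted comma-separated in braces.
pass 0 (initial): D(Y)={1,2,3,4,5,6}
pass 1: V {1,2,3,5,6}->{3,5}; X {1,4,6}->{1,4}; Y {1,2,3,4,5,6}->{2,3,4}
pass 2: V {3,5}->{}; X {1,4}->{1}; Y {2,3,4}->{}; Z {2,3,6}->{6}
pass 3: X {1}->{}; Z {6}->{}
pass 4: no change
Fixpoint after 4 passes: D(Y) = {}

Answer: {}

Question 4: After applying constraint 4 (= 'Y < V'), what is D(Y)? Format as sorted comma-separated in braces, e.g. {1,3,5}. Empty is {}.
Answer: {2,3,4}

Derivation:
Constraint 1 (V + X = Y) on D(V)={1,2,3,5,6} D(X)={1,4,6} D(Y)={1,2,3,4,5,6}: V {1,2,3,5,6}->{1,2,3,5}; X {1,4,6}->{1,4}; Y {1,2,3,4,5,6}->{2,3,4,5,6}
Constraint 2 (V < Z) on D(V)={1,2,3,5} D(Z)={2,3,6}: no change
Constraint 3 (X + V = Y) on D(X)={1,4} D(V)={1,2,3,5} D(Y)={2,3,4,5,6}: no change
Constraint 4 (Y < V) on D(Y)={2,3,4,5,6} D(V)={1,2,3,5}: Y {2,3,4,5,6}->{2,3,4}; V {1,2,3,5}->{3,5}
So after constraint 4: D(Y) = {2,3,4}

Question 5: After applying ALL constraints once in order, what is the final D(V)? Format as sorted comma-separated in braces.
Constraint 1 (V + X = Y) on D(V)={1,2,3,5,6} D(X)={1,4,6} D(Y)={1,2,3,4,5,6}: V {1,2,3,5,6}->{1,2,3,5}; X {1,4,6}->{1,4}; Y {1,2,3,4,5,6}->{2,3,4,5,6}
Constraint 2 (V < Z) on D(V)={1,2,3,5} D(Z)={2,3,6}: no change
Constraint 3 (X + V = Y) on D(X)={1,4} D(V)={1,2,3,5} D(Y)={2,3,4,5,6}: no change
Constraint 4 (Y < V) on D(Y)={2,3,4,5,6} D(V)={1,2,3,5}: Y {2,3,4,5,6}->{2,3,4}; V {1,2,3,5}->{3,5}
So after all 4 constraints: D(V) = {3,5}

Answer: {3,5}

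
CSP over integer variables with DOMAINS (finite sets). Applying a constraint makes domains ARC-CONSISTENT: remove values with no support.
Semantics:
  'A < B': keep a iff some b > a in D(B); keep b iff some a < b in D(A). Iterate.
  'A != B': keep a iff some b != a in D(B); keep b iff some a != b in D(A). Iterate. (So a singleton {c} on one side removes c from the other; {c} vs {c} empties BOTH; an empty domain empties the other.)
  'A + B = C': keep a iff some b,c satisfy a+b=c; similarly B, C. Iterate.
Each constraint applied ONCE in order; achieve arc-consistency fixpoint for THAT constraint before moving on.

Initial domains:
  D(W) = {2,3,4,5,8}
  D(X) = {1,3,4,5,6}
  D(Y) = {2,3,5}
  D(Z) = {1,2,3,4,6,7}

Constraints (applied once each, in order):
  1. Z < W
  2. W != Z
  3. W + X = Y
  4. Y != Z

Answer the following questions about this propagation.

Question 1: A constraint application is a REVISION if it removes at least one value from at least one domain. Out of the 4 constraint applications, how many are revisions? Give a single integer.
Answer: 1

Derivation:
Constraint 1 (Z < W) on D(Z)={1,2,3,4,6,7} D(W)={2,3,4,5,8}: no change => not a revision
Constraint 2 (W != Z) on D(W)={2,3,4,5,8} D(Z)={1,2,3,4,6,7}: no change => not a revision
Constraint 3 (W + X = Y) on D(W)={2,3,4,5,8} D(X)={1,3,4,5,6} D(Y)={2,3,5}: W {2,3,4,5,8}->{2,4}; X {1,3,4,5,6}->{1,3}; Y {2,3,5}->{3,5} => REVISION
Constraint 4 (Y != Z) on D(Y)={3,5} D(Z)={1,2,3,4,6,7}: no change => not a revision
Total revisions = 1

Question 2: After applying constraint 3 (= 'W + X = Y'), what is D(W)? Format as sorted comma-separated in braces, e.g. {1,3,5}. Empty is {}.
Constraint 1 (Z < W) on D(Z)={1,2,3,4,6,7} D(W)={2,3,4,5,8}: no change
Constraint 2 (W != Z) on D(W)={2,3,4,5,8} D(Z)={1,2,3,4,6,7}: no change
Constraint 3 (W + X = Y) on D(W)={2,3,4,5,8} D(X)={1,3,4,5,6} D(Y)={2,3,5}: W {2,3,4,5,8}->{2,4}; X {1,3,4,5,6}->{1,3}; Y {2,3,5}->{3,5}
So after constraint 3: D(W) = {2,4}

Answer: {2,4}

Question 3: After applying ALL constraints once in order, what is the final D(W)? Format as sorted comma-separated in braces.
Answer: {2,4}

Derivation:
Constraint 1 (Z < W) on D(Z)={1,2,3,4,6,7} D(W)={2,3,4,5,8}: no change
Constraint 2 (W != Z) on D(W)={2,3,4,5,8} D(Z)={1,2,3,4,6,7}: no change
Constraint 3 (W + X = Y) on D(W)={2,3,4,5,8} D(X)={1,3,4,5,6} D(Y)={2,3,5}: W {2,3,4,5,8}->{2,4}; X {1,3,4,5,6}->{1,3}; Y {2,3,5}->{3,5}
Constraint 4 (Y != Z) on D(Y)={3,5} D(Z)={1,2,3,4,6,7}: no change
So after all 4 constraints: D(W) = {2,4}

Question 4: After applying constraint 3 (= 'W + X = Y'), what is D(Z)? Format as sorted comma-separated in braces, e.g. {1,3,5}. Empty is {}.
Constraint 1 (Z < W) on D(Z)={1,2,3,4,6,7} D(W)={2,3,4,5,8}: no change
Constraint 2 (W != Z) on D(W)={2,3,4,5,8} D(Z)={1,2,3,4,6,7}: no change
Constraint 3 (W + X = Y) on D(W)={2,3,4,5,8} D(X)={1,3,4,5,6} D(Y)={2,3,5}: W {2,3,4,5,8}->{2,4}; X {1,3,4,5,6}->{1,3}; Y {2,3,5}->{3,5}
So after constraint 3: D(Z) = {1,2,3,4,6,7}

Answer: {1,2,3,4,6,7}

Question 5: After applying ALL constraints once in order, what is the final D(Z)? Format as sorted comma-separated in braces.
Constraint 1 (Z < W) on D(Z)={1,2,3,4,6,7} D(W)={2,3,4,5,8}: no change
Constraint 2 (W != Z) on D(W)={2,3,4,5,8} D(Z)={1,2,3,4,6,7}: no change
Constraint 3 (W + X = Y) on D(W)={2,3,4,5,8} D(X)={1,3,4,5,6} D(Y)={2,3,5}: W {2,3,4,5,8}->{2,4}; X {1,3,4,5,6}->{1,3}; Y {2,3,5}->{3,5}
Constraint 4 (Y != Z) on D(Y)={3,5} D(Z)={1,2,3,4,6,7}: no change
So after all 4 constraints: D(Z) = {1,2,3,4,6,7}

Answer: {1,2,3,4,6,7}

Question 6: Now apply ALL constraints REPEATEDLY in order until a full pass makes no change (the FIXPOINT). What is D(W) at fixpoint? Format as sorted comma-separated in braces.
Answer: {2,4}

Derivation:
pass 0 (initial): D(W)={2,3,4,5,8}
pass 1: W {2,3,4,5,8}->{2,4}; X {1,3,4,5,6}->{1,3}; Y {2,3,5}->{3,5}
pass 2: Z {1,2,3,4,6,7}->{1,2,3}
pass 3: no change
Fixpoint after 3 passes: D(W) = {2,4}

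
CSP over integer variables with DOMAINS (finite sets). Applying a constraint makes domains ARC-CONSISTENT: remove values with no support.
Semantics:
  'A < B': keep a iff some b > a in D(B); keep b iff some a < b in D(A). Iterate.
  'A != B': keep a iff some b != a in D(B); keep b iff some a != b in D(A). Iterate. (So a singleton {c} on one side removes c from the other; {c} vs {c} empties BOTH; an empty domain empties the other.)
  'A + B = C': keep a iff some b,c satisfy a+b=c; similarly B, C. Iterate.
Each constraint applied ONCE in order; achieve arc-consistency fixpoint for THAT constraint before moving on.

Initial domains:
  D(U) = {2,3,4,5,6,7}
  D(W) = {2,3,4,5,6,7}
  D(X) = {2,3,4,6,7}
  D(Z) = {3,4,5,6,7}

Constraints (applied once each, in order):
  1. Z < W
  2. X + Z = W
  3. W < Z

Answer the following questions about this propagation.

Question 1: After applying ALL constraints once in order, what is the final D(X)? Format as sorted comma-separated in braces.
Answer: {2,3,4}

Derivation:
Constraint 1 (Z < W) on D(Z)={3,4,5,6,7} D(W)={2,3,4,5,6,7}: Z {3,4,5,6,7}->{3,4,5,6}; W {2,3,4,5,6,7}->{4,5,6,7}
Constraint 2 (X + Z = W) on D(X)={2,3,4,6,7} D(Z)={3,4,5,6} D(W)={4,5,6,7}: X {2,3,4,6,7}->{2,3,4}; Z {3,4,5,6}->{3,4,5}; W {4,5,6,7}->{5,6,7}
Constraint 3 (W < Z) on D(W)={5,6,7} D(Z)={3,4,5}: W {5,6,7}->{}; Z {3,4,5}->{}
So after all 3 constraints: D(X) = {2,3,4}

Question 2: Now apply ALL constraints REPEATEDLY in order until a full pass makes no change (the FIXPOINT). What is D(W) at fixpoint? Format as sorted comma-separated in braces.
Answer: {}

Derivation:
pass 0 (initial): D(W)={2,3,4,5,6,7}
pass 1: W {2,3,4,5,6,7}->{}; X {2,3,4,6,7}->{2,3,4}; Z {3,4,5,6,7}->{}
pass 2: X {2,3,4}->{}
pass 3: no change
Fixpoint after 3 passes: D(W) = {}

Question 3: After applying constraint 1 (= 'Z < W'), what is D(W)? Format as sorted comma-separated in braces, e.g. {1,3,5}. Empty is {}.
Answer: {4,5,6,7}

Derivation:
Constraint 1 (Z < W) on D(Z)={3,4,5,6,7} D(W)={2,3,4,5,6,7}: Z {3,4,5,6,7}->{3,4,5,6}; W {2,3,4,5,6,7}->{4,5,6,7}
So after constraint 1: D(W) = {4,5,6,7}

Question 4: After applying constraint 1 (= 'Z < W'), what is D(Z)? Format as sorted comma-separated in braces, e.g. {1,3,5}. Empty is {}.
Answer: {3,4,5,6}

Derivation:
Constraint 1 (Z < W) on D(Z)={3,4,5,6,7} D(W)={2,3,4,5,6,7}: Z {3,4,5,6,7}->{3,4,5,6}; W {2,3,4,5,6,7}->{4,5,6,7}
So after constraint 1: D(Z) = {3,4,5,6}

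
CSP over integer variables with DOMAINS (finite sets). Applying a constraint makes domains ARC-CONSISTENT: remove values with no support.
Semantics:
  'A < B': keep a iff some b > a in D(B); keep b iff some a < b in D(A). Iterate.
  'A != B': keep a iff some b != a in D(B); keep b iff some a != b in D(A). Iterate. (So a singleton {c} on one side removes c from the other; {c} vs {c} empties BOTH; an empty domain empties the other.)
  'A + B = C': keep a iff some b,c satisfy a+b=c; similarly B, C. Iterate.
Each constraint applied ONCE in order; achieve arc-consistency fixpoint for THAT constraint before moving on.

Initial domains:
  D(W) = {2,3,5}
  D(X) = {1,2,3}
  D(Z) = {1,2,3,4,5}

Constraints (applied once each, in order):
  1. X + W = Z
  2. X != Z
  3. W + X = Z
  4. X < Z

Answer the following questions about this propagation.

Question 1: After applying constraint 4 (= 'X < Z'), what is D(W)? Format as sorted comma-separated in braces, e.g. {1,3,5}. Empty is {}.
Constraint 1 (X + W = Z) on D(X)={1,2,3} D(W)={2,3,5} D(Z)={1,2,3,4,5}: W {2,3,5}->{2,3}; Z {1,2,3,4,5}->{3,4,5}
Constraint 2 (X != Z) on D(X)={1,2,3} D(Z)={3,4,5}: no change
Constraint 3 (W + X = Z) on D(W)={2,3} D(X)={1,2,3} D(Z)={3,4,5}: no change
Constraint 4 (X < Z) on D(X)={1,2,3} D(Z)={3,4,5}: no change
So after constraint 4: D(W) = {2,3}

Answer: {2,3}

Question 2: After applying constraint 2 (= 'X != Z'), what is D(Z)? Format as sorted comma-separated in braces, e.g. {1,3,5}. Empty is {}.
Constraint 1 (X + W = Z) on D(X)={1,2,3} D(W)={2,3,5} D(Z)={1,2,3,4,5}: W {2,3,5}->{2,3}; Z {1,2,3,4,5}->{3,4,5}
Constraint 2 (X != Z) on D(X)={1,2,3} D(Z)={3,4,5}: no change
So after constraint 2: D(Z) = {3,4,5}

Answer: {3,4,5}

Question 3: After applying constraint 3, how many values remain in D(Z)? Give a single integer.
Answer: 3

Derivation:
Constraint 1 (X + W = Z) on D(X)={1,2,3} D(W)={2,3,5} D(Z)={1,2,3,4,5}: W {2,3,5}->{2,3}; Z {1,2,3,4,5}->{3,4,5}
Constraint 2 (X != Z) on D(X)={1,2,3} D(Z)={3,4,5}: no change
Constraint 3 (W + X = Z) on D(W)={2,3} D(X)={1,2,3} D(Z)={3,4,5}: no change
So after constraint 3: D(Z)={3,4,5}, size = 3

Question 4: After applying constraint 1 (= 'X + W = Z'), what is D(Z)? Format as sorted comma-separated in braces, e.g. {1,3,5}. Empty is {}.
Constraint 1 (X + W = Z) on D(X)={1,2,3} D(W)={2,3,5} D(Z)={1,2,3,4,5}: W {2,3,5}->{2,3}; Z {1,2,3,4,5}->{3,4,5}
So after constraint 1: D(Z) = {3,4,5}

Answer: {3,4,5}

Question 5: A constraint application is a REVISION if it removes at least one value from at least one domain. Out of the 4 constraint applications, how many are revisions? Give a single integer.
Answer: 1

Derivation:
Constraint 1 (X + W = Z) on D(X)={1,2,3} D(W)={2,3,5} D(Z)={1,2,3,4,5}: W {2,3,5}->{2,3}; Z {1,2,3,4,5}->{3,4,5} => REVISION
Constraint 2 (X != Z) on D(X)={1,2,3} D(Z)={3,4,5}: no change => not a revision
Constraint 3 (W + X = Z) on D(W)={2,3} D(X)={1,2,3} D(Z)={3,4,5}: no change => not a revision
Constraint 4 (X < Z) on D(X)={1,2,3} D(Z)={3,4,5}: no change => not a revision
Total revisions = 1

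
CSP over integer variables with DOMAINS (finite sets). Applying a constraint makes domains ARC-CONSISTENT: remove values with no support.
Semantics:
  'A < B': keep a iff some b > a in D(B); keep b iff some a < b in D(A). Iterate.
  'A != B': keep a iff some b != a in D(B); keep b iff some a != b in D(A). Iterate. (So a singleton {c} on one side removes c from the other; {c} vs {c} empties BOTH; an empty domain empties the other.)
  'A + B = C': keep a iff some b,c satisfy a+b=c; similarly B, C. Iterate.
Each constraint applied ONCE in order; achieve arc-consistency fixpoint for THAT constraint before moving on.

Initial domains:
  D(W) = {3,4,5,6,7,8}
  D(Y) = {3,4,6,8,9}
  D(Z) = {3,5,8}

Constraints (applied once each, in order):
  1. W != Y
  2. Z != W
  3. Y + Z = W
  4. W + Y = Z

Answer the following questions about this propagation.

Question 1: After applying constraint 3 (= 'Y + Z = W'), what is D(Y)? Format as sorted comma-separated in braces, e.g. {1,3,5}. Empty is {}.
Constraint 1 (W != Y) on D(W)={3,4,5,6,7,8} D(Y)={3,4,6,8,9}: no change
Constraint 2 (Z != W) on D(Z)={3,5,8} D(W)={3,4,5,6,7,8}: no change
Constraint 3 (Y + Z = W) on D(Y)={3,4,6,8,9} D(Z)={3,5,8} D(W)={3,4,5,6,7,8}: Y {3,4,6,8,9}->{3,4}; Z {3,5,8}->{3,5}; W {3,4,5,6,7,8}->{6,7,8}
So after constraint 3: D(Y) = {3,4}

Answer: {3,4}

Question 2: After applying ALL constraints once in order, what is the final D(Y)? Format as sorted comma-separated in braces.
Constraint 1 (W != Y) on D(W)={3,4,5,6,7,8} D(Y)={3,4,6,8,9}: no change
Constraint 2 (Z != W) on D(Z)={3,5,8} D(W)={3,4,5,6,7,8}: no change
Constraint 3 (Y + Z = W) on D(Y)={3,4,6,8,9} D(Z)={3,5,8} D(W)={3,4,5,6,7,8}: Y {3,4,6,8,9}->{3,4}; Z {3,5,8}->{3,5}; W {3,4,5,6,7,8}->{6,7,8}
Constraint 4 (W + Y = Z) on D(W)={6,7,8} D(Y)={3,4} D(Z)={3,5}: W {6,7,8}->{}; Y {3,4}->{}; Z {3,5}->{}
So after all 4 constraints: D(Y) = {}

Answer: {}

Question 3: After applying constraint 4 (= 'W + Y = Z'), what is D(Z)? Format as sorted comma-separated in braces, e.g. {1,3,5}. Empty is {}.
Constraint 1 (W != Y) on D(W)={3,4,5,6,7,8} D(Y)={3,4,6,8,9}: no change
Constraint 2 (Z != W) on D(Z)={3,5,8} D(W)={3,4,5,6,7,8}: no change
Constraint 3 (Y + Z = W) on D(Y)={3,4,6,8,9} D(Z)={3,5,8} D(W)={3,4,5,6,7,8}: Y {3,4,6,8,9}->{3,4}; Z {3,5,8}->{3,5}; W {3,4,5,6,7,8}->{6,7,8}
Constraint 4 (W + Y = Z) on D(W)={6,7,8} D(Y)={3,4} D(Z)={3,5}: W {6,7,8}->{}; Y {3,4}->{}; Z {3,5}->{}
So after constraint 4: D(Z) = {}

Answer: {}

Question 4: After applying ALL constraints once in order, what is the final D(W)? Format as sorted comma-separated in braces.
Answer: {}

Derivation:
Constraint 1 (W != Y) on D(W)={3,4,5,6,7,8} D(Y)={3,4,6,8,9}: no change
Constraint 2 (Z != W) on D(Z)={3,5,8} D(W)={3,4,5,6,7,8}: no change
Constraint 3 (Y + Z = W) on D(Y)={3,4,6,8,9} D(Z)={3,5,8} D(W)={3,4,5,6,7,8}: Y {3,4,6,8,9}->{3,4}; Z {3,5,8}->{3,5}; W {3,4,5,6,7,8}->{6,7,8}
Constraint 4 (W + Y = Z) on D(W)={6,7,8} D(Y)={3,4} D(Z)={3,5}: W {6,7,8}->{}; Y {3,4}->{}; Z {3,5}->{}
So after all 4 constraints: D(W) = {}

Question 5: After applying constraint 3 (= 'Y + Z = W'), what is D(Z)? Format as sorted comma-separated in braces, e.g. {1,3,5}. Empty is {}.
Answer: {3,5}

Derivation:
Constraint 1 (W != Y) on D(W)={3,4,5,6,7,8} D(Y)={3,4,6,8,9}: no change
Constraint 2 (Z != W) on D(Z)={3,5,8} D(W)={3,4,5,6,7,8}: no change
Constraint 3 (Y + Z = W) on D(Y)={3,4,6,8,9} D(Z)={3,5,8} D(W)={3,4,5,6,7,8}: Y {3,4,6,8,9}->{3,4}; Z {3,5,8}->{3,5}; W {3,4,5,6,7,8}->{6,7,8}
So after constraint 3: D(Z) = {3,5}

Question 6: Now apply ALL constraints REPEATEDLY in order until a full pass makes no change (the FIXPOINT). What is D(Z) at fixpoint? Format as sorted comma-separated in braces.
Answer: {}

Derivation:
pass 0 (initial): D(Z)={3,5,8}
pass 1: W {3,4,5,6,7,8}->{}; Y {3,4,6,8,9}->{}; Z {3,5,8}->{}
pass 2: no change
Fixpoint after 2 passes: D(Z) = {}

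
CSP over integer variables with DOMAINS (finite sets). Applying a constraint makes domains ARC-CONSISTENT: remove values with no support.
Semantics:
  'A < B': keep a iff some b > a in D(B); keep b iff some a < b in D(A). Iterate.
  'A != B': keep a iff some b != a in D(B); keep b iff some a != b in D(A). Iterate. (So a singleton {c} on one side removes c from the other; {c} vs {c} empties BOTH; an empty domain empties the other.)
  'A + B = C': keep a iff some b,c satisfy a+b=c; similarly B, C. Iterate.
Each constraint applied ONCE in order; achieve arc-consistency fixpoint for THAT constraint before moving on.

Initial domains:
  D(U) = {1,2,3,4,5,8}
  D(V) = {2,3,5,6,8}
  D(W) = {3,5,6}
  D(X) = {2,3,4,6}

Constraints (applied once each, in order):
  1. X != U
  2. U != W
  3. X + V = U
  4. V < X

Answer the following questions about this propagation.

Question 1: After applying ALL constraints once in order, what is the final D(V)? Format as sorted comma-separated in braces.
Answer: {2,3,5}

Derivation:
Constraint 1 (X != U) on D(X)={2,3,4,6} D(U)={1,2,3,4,5,8}: no change
Constraint 2 (U != W) on D(U)={1,2,3,4,5,8} D(W)={3,5,6}: no change
Constraint 3 (X + V = U) on D(X)={2,3,4,6} D(V)={2,3,5,6,8} D(U)={1,2,3,4,5,8}: X {2,3,4,6}->{2,3,6}; V {2,3,5,6,8}->{2,3,5,6}; U {1,2,3,4,5,8}->{4,5,8}
Constraint 4 (V < X) on D(V)={2,3,5,6} D(X)={2,3,6}: V {2,3,5,6}->{2,3,5}; X {2,3,6}->{3,6}
So after all 4 constraints: D(V) = {2,3,5}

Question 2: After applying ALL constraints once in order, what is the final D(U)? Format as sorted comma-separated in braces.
Constraint 1 (X != U) on D(X)={2,3,4,6} D(U)={1,2,3,4,5,8}: no change
Constraint 2 (U != W) on D(U)={1,2,3,4,5,8} D(W)={3,5,6}: no change
Constraint 3 (X + V = U) on D(X)={2,3,4,6} D(V)={2,3,5,6,8} D(U)={1,2,3,4,5,8}: X {2,3,4,6}->{2,3,6}; V {2,3,5,6,8}->{2,3,5,6}; U {1,2,3,4,5,8}->{4,5,8}
Constraint 4 (V < X) on D(V)={2,3,5,6} D(X)={2,3,6}: V {2,3,5,6}->{2,3,5}; X {2,3,6}->{3,6}
So after all 4 constraints: D(U) = {4,5,8}

Answer: {4,5,8}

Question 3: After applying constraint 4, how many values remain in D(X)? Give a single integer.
Answer: 2

Derivation:
Constraint 1 (X != U) on D(X)={2,3,4,6} D(U)={1,2,3,4,5,8}: no change
Constraint 2 (U != W) on D(U)={1,2,3,4,5,8} D(W)={3,5,6}: no change
Constraint 3 (X + V = U) on D(X)={2,3,4,6} D(V)={2,3,5,6,8} D(U)={1,2,3,4,5,8}: X {2,3,4,6}->{2,3,6}; V {2,3,5,6,8}->{2,3,5,6}; U {1,2,3,4,5,8}->{4,5,8}
Constraint 4 (V < X) on D(V)={2,3,5,6} D(X)={2,3,6}: V {2,3,5,6}->{2,3,5}; X {2,3,6}->{3,6}
So after constraint 4: D(X)={3,6}, size = 2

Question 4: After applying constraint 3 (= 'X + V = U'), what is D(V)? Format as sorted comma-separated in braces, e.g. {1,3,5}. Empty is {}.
Constraint 1 (X != U) on D(X)={2,3,4,6} D(U)={1,2,3,4,5,8}: no change
Constraint 2 (U != W) on D(U)={1,2,3,4,5,8} D(W)={3,5,6}: no change
Constraint 3 (X + V = U) on D(X)={2,3,4,6} D(V)={2,3,5,6,8} D(U)={1,2,3,4,5,8}: X {2,3,4,6}->{2,3,6}; V {2,3,5,6,8}->{2,3,5,6}; U {1,2,3,4,5,8}->{4,5,8}
So after constraint 3: D(V) = {2,3,5,6}

Answer: {2,3,5,6}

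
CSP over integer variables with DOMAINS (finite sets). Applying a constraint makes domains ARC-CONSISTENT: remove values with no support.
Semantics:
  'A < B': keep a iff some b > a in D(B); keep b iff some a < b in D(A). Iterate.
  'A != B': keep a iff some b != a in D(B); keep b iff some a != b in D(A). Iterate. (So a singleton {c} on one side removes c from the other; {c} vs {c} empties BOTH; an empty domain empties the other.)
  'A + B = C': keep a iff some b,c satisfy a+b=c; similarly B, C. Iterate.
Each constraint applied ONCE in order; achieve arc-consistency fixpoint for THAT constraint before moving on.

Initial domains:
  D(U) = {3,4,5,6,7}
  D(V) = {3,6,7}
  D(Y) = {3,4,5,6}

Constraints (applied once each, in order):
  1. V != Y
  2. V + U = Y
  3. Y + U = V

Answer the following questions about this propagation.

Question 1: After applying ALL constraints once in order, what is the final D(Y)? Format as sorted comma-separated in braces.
Constraint 1 (V != Y) on D(V)={3,6,7} D(Y)={3,4,5,6}: no change
Constraint 2 (V + U = Y) on D(V)={3,6,7} D(U)={3,4,5,6,7} D(Y)={3,4,5,6}: V {3,6,7}->{3}; U {3,4,5,6,7}->{3}; Y {3,4,5,6}->{6}
Constraint 3 (Y + U = V) on D(Y)={6} D(U)={3} D(V)={3}: Y {6}->{}; U {3}->{}; V {3}->{}
So after all 3 constraints: D(Y) = {}

Answer: {}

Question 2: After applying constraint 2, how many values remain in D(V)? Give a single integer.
Answer: 1

Derivation:
Constraint 1 (V != Y) on D(V)={3,6,7} D(Y)={3,4,5,6}: no change
Constraint 2 (V + U = Y) on D(V)={3,6,7} D(U)={3,4,5,6,7} D(Y)={3,4,5,6}: V {3,6,7}->{3}; U {3,4,5,6,7}->{3}; Y {3,4,5,6}->{6}
So after constraint 2: D(V)={3}, size = 1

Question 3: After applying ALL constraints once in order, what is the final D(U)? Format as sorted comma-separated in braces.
Constraint 1 (V != Y) on D(V)={3,6,7} D(Y)={3,4,5,6}: no change
Constraint 2 (V + U = Y) on D(V)={3,6,7} D(U)={3,4,5,6,7} D(Y)={3,4,5,6}: V {3,6,7}->{3}; U {3,4,5,6,7}->{3}; Y {3,4,5,6}->{6}
Constraint 3 (Y + U = V) on D(Y)={6} D(U)={3} D(V)={3}: Y {6}->{}; U {3}->{}; V {3}->{}
So after all 3 constraints: D(U) = {}

Answer: {}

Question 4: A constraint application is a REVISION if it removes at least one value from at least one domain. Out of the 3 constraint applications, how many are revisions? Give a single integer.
Constraint 1 (V != Y) on D(V)={3,6,7} D(Y)={3,4,5,6}: no change => not a revision
Constraint 2 (V + U = Y) on D(V)={3,6,7} D(U)={3,4,5,6,7} D(Y)={3,4,5,6}: V {3,6,7}->{3}; U {3,4,5,6,7}->{3}; Y {3,4,5,6}->{6} => REVISION
Constraint 3 (Y + U = V) on D(Y)={6} D(U)={3} D(V)={3}: Y {6}->{}; U {3}->{}; V {3}->{} => REVISION
Total revisions = 2

Answer: 2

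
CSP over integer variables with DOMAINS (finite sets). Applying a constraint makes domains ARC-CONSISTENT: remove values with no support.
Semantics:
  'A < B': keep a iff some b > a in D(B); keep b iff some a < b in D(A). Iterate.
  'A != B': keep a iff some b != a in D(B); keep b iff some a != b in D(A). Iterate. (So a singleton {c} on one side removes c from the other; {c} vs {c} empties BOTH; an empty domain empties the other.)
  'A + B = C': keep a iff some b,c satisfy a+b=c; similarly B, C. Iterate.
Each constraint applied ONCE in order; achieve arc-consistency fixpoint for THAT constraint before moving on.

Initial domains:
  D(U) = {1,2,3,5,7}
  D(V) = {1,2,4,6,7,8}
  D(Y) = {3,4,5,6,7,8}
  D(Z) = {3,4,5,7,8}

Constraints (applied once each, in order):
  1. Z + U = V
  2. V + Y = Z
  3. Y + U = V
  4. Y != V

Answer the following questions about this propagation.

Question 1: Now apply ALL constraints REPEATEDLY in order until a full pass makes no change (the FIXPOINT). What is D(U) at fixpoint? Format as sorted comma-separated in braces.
pass 0 (initial): D(U)={1,2,3,5,7}
pass 1: U {1,2,3,5,7}->{1}; V {1,2,4,6,7,8}->{4}; Y {3,4,5,6,7,8}->{3}; Z {3,4,5,7,8}->{7}
pass 2: U {1}->{}; V {4}->{}; Y {3}->{}; Z {7}->{}
pass 3: no change
Fixpoint after 3 passes: D(U) = {}

Answer: {}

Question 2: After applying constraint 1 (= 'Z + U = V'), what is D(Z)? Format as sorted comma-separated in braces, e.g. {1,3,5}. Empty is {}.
Answer: {3,4,5,7}

Derivation:
Constraint 1 (Z + U = V) on D(Z)={3,4,5,7,8} D(U)={1,2,3,5,7} D(V)={1,2,4,6,7,8}: Z {3,4,5,7,8}->{3,4,5,7}; U {1,2,3,5,7}->{1,2,3,5}; V {1,2,4,6,7,8}->{4,6,7,8}
So after constraint 1: D(Z) = {3,4,5,7}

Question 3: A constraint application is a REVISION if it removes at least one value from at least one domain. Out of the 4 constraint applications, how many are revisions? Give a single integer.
Constraint 1 (Z + U = V) on D(Z)={3,4,5,7,8} D(U)={1,2,3,5,7} D(V)={1,2,4,6,7,8}: Z {3,4,5,7,8}->{3,4,5,7}; U {1,2,3,5,7}->{1,2,3,5}; V {1,2,4,6,7,8}->{4,6,7,8} => REVISION
Constraint 2 (V + Y = Z) on D(V)={4,6,7,8} D(Y)={3,4,5,6,7,8} D(Z)={3,4,5,7}: V {4,6,7,8}->{4}; Y {3,4,5,6,7,8}->{3}; Z {3,4,5,7}->{7} => REVISION
Constraint 3 (Y + U = V) on D(Y)={3} D(U)={1,2,3,5} D(V)={4}: U {1,2,3,5}->{1} => REVISION
Constraint 4 (Y != V) on D(Y)={3} D(V)={4}: no change => not a revision
Total revisions = 3

Answer: 3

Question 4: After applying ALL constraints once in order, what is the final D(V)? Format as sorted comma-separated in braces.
Constraint 1 (Z + U = V) on D(Z)={3,4,5,7,8} D(U)={1,2,3,5,7} D(V)={1,2,4,6,7,8}: Z {3,4,5,7,8}->{3,4,5,7}; U {1,2,3,5,7}->{1,2,3,5}; V {1,2,4,6,7,8}->{4,6,7,8}
Constraint 2 (V + Y = Z) on D(V)={4,6,7,8} D(Y)={3,4,5,6,7,8} D(Z)={3,4,5,7}: V {4,6,7,8}->{4}; Y {3,4,5,6,7,8}->{3}; Z {3,4,5,7}->{7}
Constraint 3 (Y + U = V) on D(Y)={3} D(U)={1,2,3,5} D(V)={4}: U {1,2,3,5}->{1}
Constraint 4 (Y != V) on D(Y)={3} D(V)={4}: no change
So after all 4 constraints: D(V) = {4}

Answer: {4}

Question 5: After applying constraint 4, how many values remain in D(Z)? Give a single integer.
Constraint 1 (Z + U = V) on D(Z)={3,4,5,7,8} D(U)={1,2,3,5,7} D(V)={1,2,4,6,7,8}: Z {3,4,5,7,8}->{3,4,5,7}; U {1,2,3,5,7}->{1,2,3,5}; V {1,2,4,6,7,8}->{4,6,7,8}
Constraint 2 (V + Y = Z) on D(V)={4,6,7,8} D(Y)={3,4,5,6,7,8} D(Z)={3,4,5,7}: V {4,6,7,8}->{4}; Y {3,4,5,6,7,8}->{3}; Z {3,4,5,7}->{7}
Constraint 3 (Y + U = V) on D(Y)={3} D(U)={1,2,3,5} D(V)={4}: U {1,2,3,5}->{1}
Constraint 4 (Y != V) on D(Y)={3} D(V)={4}: no change
So after constraint 4: D(Z)={7}, size = 1

Answer: 1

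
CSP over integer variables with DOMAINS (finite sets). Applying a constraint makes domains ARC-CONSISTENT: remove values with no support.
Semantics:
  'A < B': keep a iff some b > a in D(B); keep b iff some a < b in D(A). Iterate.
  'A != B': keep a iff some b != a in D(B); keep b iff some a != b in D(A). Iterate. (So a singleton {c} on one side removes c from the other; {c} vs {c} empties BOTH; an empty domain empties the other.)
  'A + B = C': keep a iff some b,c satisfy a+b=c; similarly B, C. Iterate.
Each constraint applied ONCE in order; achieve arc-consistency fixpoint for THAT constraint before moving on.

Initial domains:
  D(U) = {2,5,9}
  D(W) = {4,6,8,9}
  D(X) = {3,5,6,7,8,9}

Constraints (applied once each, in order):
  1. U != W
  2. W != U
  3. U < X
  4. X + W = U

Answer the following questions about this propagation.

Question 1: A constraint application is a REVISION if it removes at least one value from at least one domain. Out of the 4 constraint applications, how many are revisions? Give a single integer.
Answer: 2

Derivation:
Constraint 1 (U != W) on D(U)={2,5,9} D(W)={4,6,8,9}: no change => not a revision
Constraint 2 (W != U) on D(W)={4,6,8,9} D(U)={2,5,9}: no change => not a revision
Constraint 3 (U < X) on D(U)={2,5,9} D(X)={3,5,6,7,8,9}: U {2,5,9}->{2,5} => REVISION
Constraint 4 (X + W = U) on D(X)={3,5,6,7,8,9} D(W)={4,6,8,9} D(U)={2,5}: X {3,5,6,7,8,9}->{}; W {4,6,8,9}->{}; U {2,5}->{} => REVISION
Total revisions = 2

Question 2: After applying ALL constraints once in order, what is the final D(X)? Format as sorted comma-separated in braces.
Constraint 1 (U != W) on D(U)={2,5,9} D(W)={4,6,8,9}: no change
Constraint 2 (W != U) on D(W)={4,6,8,9} D(U)={2,5,9}: no change
Constraint 3 (U < X) on D(U)={2,5,9} D(X)={3,5,6,7,8,9}: U {2,5,9}->{2,5}
Constraint 4 (X + W = U) on D(X)={3,5,6,7,8,9} D(W)={4,6,8,9} D(U)={2,5}: X {3,5,6,7,8,9}->{}; W {4,6,8,9}->{}; U {2,5}->{}
So after all 4 constraints: D(X) = {}

Answer: {}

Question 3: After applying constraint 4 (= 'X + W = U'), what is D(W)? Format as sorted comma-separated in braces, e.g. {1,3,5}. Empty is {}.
Answer: {}

Derivation:
Constraint 1 (U != W) on D(U)={2,5,9} D(W)={4,6,8,9}: no change
Constraint 2 (W != U) on D(W)={4,6,8,9} D(U)={2,5,9}: no change
Constraint 3 (U < X) on D(U)={2,5,9} D(X)={3,5,6,7,8,9}: U {2,5,9}->{2,5}
Constraint 4 (X + W = U) on D(X)={3,5,6,7,8,9} D(W)={4,6,8,9} D(U)={2,5}: X {3,5,6,7,8,9}->{}; W {4,6,8,9}->{}; U {2,5}->{}
So after constraint 4: D(W) = {}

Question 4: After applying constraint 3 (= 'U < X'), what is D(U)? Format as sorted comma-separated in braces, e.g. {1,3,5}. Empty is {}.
Constraint 1 (U != W) on D(U)={2,5,9} D(W)={4,6,8,9}: no change
Constraint 2 (W != U) on D(W)={4,6,8,9} D(U)={2,5,9}: no change
Constraint 3 (U < X) on D(U)={2,5,9} D(X)={3,5,6,7,8,9}: U {2,5,9}->{2,5}
So after constraint 3: D(U) = {2,5}

Answer: {2,5}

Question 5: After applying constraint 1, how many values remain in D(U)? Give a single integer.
Constraint 1 (U != W) on D(U)={2,5,9} D(W)={4,6,8,9}: no change
So after constraint 1: D(U)={2,5,9}, size = 3

Answer: 3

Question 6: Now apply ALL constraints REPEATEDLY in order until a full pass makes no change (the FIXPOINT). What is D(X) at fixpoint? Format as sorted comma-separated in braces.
Answer: {}

Derivation:
pass 0 (initial): D(X)={3,5,6,7,8,9}
pass 1: U {2,5,9}->{}; W {4,6,8,9}->{}; X {3,5,6,7,8,9}->{}
pass 2: no change
Fixpoint after 2 passes: D(X) = {}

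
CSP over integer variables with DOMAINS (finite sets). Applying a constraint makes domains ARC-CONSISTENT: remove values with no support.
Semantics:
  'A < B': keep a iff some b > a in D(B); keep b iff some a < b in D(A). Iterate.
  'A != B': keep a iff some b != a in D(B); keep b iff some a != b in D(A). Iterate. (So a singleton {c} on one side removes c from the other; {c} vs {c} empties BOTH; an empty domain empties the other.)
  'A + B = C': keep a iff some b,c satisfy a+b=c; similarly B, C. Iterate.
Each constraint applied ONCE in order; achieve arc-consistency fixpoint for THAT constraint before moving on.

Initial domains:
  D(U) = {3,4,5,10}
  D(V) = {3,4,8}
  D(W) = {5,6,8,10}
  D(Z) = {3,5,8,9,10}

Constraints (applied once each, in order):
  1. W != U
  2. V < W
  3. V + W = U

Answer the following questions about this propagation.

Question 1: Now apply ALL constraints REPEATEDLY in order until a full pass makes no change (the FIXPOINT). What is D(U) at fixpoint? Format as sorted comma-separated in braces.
pass 0 (initial): D(U)={3,4,5,10}
pass 1: U {3,4,5,10}->{10}; V {3,4,8}->{4}; W {5,6,8,10}->{6}
pass 2: no change
Fixpoint after 2 passes: D(U) = {10}

Answer: {10}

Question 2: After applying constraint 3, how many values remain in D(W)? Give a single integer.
Constraint 1 (W != U) on D(W)={5,6,8,10} D(U)={3,4,5,10}: no change
Constraint 2 (V < W) on D(V)={3,4,8} D(W)={5,6,8,10}: no change
Constraint 3 (V + W = U) on D(V)={3,4,8} D(W)={5,6,8,10} D(U)={3,4,5,10}: V {3,4,8}->{4}; W {5,6,8,10}->{6}; U {3,4,5,10}->{10}
So after constraint 3: D(W)={6}, size = 1

Answer: 1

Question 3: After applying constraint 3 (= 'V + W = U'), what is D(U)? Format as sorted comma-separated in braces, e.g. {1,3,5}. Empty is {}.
Constraint 1 (W != U) on D(W)={5,6,8,10} D(U)={3,4,5,10}: no change
Constraint 2 (V < W) on D(V)={3,4,8} D(W)={5,6,8,10}: no change
Constraint 3 (V + W = U) on D(V)={3,4,8} D(W)={5,6,8,10} D(U)={3,4,5,10}: V {3,4,8}->{4}; W {5,6,8,10}->{6}; U {3,4,5,10}->{10}
So after constraint 3: D(U) = {10}

Answer: {10}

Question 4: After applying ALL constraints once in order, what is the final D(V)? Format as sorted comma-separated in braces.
Constraint 1 (W != U) on D(W)={5,6,8,10} D(U)={3,4,5,10}: no change
Constraint 2 (V < W) on D(V)={3,4,8} D(W)={5,6,8,10}: no change
Constraint 3 (V + W = U) on D(V)={3,4,8} D(W)={5,6,8,10} D(U)={3,4,5,10}: V {3,4,8}->{4}; W {5,6,8,10}->{6}; U {3,4,5,10}->{10}
So after all 3 constraints: D(V) = {4}

Answer: {4}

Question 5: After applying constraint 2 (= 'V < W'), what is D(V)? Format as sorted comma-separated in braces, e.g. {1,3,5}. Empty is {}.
Constraint 1 (W != U) on D(W)={5,6,8,10} D(U)={3,4,5,10}: no change
Constraint 2 (V < W) on D(V)={3,4,8} D(W)={5,6,8,10}: no change
So after constraint 2: D(V) = {3,4,8}

Answer: {3,4,8}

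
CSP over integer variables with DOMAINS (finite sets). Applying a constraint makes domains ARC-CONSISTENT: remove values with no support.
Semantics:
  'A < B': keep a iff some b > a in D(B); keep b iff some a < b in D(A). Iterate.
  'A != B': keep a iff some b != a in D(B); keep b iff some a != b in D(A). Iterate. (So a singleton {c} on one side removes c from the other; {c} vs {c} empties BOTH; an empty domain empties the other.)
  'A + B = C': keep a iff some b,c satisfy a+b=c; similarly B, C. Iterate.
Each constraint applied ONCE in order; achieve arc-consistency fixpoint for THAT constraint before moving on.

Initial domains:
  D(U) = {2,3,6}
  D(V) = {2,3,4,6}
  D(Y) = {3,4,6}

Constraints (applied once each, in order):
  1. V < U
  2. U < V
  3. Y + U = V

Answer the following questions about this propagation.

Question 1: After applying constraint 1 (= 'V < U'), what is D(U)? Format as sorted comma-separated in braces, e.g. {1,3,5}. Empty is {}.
Constraint 1 (V < U) on D(V)={2,3,4,6} D(U)={2,3,6}: V {2,3,4,6}->{2,3,4}; U {2,3,6}->{3,6}
So after constraint 1: D(U) = {3,6}

Answer: {3,6}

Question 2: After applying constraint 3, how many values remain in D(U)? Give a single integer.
Answer: 0

Derivation:
Constraint 1 (V < U) on D(V)={2,3,4,6} D(U)={2,3,6}: V {2,3,4,6}->{2,3,4}; U {2,3,6}->{3,6}
Constraint 2 (U < V) on D(U)={3,6} D(V)={2,3,4}: U {3,6}->{3}; V {2,3,4}->{4}
Constraint 3 (Y + U = V) on D(Y)={3,4,6} D(U)={3} D(V)={4}: Y {3,4,6}->{}; U {3}->{}; V {4}->{}
So after constraint 3: D(U)={}, size = 0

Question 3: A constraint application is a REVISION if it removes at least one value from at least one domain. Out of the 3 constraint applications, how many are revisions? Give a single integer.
Answer: 3

Derivation:
Constraint 1 (V < U) on D(V)={2,3,4,6} D(U)={2,3,6}: V {2,3,4,6}->{2,3,4}; U {2,3,6}->{3,6} => REVISION
Constraint 2 (U < V) on D(U)={3,6} D(V)={2,3,4}: U {3,6}->{3}; V {2,3,4}->{4} => REVISION
Constraint 3 (Y + U = V) on D(Y)={3,4,6} D(U)={3} D(V)={4}: Y {3,4,6}->{}; U {3}->{}; V {4}->{} => REVISION
Total revisions = 3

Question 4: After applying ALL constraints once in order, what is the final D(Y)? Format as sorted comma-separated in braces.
Answer: {}

Derivation:
Constraint 1 (V < U) on D(V)={2,3,4,6} D(U)={2,3,6}: V {2,3,4,6}->{2,3,4}; U {2,3,6}->{3,6}
Constraint 2 (U < V) on D(U)={3,6} D(V)={2,3,4}: U {3,6}->{3}; V {2,3,4}->{4}
Constraint 3 (Y + U = V) on D(Y)={3,4,6} D(U)={3} D(V)={4}: Y {3,4,6}->{}; U {3}->{}; V {4}->{}
So after all 3 constraints: D(Y) = {}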